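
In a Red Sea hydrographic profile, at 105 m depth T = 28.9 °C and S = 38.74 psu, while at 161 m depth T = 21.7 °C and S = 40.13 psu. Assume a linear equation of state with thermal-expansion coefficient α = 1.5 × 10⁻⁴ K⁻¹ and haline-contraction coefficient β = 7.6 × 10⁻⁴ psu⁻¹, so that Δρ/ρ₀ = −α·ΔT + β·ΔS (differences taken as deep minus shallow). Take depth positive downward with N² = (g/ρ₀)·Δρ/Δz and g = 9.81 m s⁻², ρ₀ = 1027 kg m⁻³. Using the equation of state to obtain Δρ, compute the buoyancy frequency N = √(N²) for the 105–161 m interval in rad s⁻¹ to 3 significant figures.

ΔT = -7.2 K, ΔS = +1.39 psu (deep − shallow).
Δρ/ρ₀ = −αΔT + βΔS = 1.08 × 10⁻³ + 1.0564 × 10⁻³ = 2.1364 × 10⁻³, so Δρ ≈ 2.194 kg m⁻³.
N² = (g/ρ₀)·Δρ/Δz = g·(Δρ/ρ₀)/Δz = 9.81 × 2.1364 × 10⁻³ / 56 = 3.7425 × 10⁻⁴ s⁻².
N = √(3.7425 × 10⁻⁴) = 0.019346 rad s⁻¹ ≈ 0.0193 rad s⁻¹.

0.0193 rad s⁻¹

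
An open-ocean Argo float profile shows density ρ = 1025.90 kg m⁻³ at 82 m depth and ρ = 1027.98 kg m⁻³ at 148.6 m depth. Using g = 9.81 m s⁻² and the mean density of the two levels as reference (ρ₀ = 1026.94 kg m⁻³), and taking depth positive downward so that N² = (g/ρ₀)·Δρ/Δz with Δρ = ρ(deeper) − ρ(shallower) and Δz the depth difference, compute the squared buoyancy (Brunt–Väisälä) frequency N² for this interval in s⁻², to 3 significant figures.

Δρ = 1027.98 − 1025.90 = 2.08 kg m⁻³ over Δz = 148.6 − 82 = 66.6 m.
N² = (9.81/1026.94) × (2.08/66.6) = 2.9834 × 10⁻⁴ s⁻² ≈ 2.98 × 10⁻⁴ s⁻².

2.98 × 10⁻⁴ s⁻²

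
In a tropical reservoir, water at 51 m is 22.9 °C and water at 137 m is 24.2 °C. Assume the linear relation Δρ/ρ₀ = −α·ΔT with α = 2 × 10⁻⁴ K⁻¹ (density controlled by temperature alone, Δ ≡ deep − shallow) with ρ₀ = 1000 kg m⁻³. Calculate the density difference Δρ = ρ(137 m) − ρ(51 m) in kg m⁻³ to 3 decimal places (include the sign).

ΔT = +1.3 K, Δρ/ρ₀ = −αΔT = -2.60 × 10⁻⁴.
Δρ = 1000 × (-2.60 × 10⁻⁴) = -0.260 kg m⁻³.
Negative Δρ: lighter below, statically unstable.

-0.260 kg m⁻³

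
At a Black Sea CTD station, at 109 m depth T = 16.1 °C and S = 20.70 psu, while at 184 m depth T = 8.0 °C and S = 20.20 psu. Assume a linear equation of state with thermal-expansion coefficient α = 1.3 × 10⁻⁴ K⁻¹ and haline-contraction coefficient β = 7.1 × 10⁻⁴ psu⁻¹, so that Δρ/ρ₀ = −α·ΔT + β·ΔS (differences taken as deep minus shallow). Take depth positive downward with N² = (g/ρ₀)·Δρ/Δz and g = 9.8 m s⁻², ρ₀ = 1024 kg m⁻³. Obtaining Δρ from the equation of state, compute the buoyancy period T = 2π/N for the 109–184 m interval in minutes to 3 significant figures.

11.0 min

ΔT = -8.1 K, ΔS = -0.50 psu (deep − shallow).
Δρ/ρ₀ = −αΔT + βΔS = 1.053 × 10⁻³ − 3.55 × 10⁻⁴ = 6.98 × 10⁻⁴, so Δρ ≈ 0.7148 kg m⁻³.
N² = (g/ρ₀)·Δρ/Δz = g·(Δρ/ρ₀)/Δz = 9.8 × 6.98 × 10⁻⁴ / 75 = 9.1205 × 10⁻⁵ s⁻².
N = √(9.1205 × 10⁻⁵) = 9.5501 × 10⁻³ rad s⁻¹ → T = 2π/N = 657.92 s = 10.965 min ≈ 11.0 min.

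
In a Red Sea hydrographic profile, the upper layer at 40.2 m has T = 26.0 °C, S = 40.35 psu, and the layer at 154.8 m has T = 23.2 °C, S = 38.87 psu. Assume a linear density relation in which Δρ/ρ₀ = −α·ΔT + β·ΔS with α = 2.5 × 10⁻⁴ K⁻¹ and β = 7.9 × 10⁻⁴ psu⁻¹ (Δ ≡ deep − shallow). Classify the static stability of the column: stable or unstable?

ΔT = 23.2 − 26.0 = -2.8 K and ΔS = 38.87 − 40.35 = -1.48 psu (deep − shallow).
−αΔT = 7.00 × 10⁻⁴; βΔS = -1.1692 × 10⁻³; sum Δρ/ρ₀ = -4.692 × 10⁻⁴.
Δρ/ρ₀ < 0, so Δρ < 0: deeper water is lighter → statically unstable; the column would overturn.

unstable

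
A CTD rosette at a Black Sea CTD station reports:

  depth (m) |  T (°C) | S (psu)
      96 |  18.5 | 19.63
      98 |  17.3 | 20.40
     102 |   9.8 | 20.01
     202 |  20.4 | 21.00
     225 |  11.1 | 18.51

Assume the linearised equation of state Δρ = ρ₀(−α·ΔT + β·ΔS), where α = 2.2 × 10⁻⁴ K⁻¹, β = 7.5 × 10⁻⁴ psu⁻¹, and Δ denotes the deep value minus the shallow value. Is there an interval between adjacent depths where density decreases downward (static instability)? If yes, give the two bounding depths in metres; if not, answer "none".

102–202 m

Evaluate Δρ/ρ₀ = −αΔT + βΔS across each adjacent pair:
  96–98 m: −αΔT+βΔS = −(2.2 × 10⁻⁴)(-1.2)+(7.5 × 10⁻⁴)(+0.77) = 8.4 × 10⁻⁴ → stable
  98–102 m: −αΔT+βΔS = −(2.2 × 10⁻⁴)(-7.5)+(7.5 × 10⁻⁴)(-0.39) = 1.4 × 10⁻³ → stable
  102–202 m: −αΔT+βΔS = −(2.2 × 10⁻⁴)(+10.6)+(7.5 × 10⁻⁴)(+0.99) = -1.6 × 10⁻³ → UNSTABLE
  202–225 m: −αΔT+βΔS = −(2.2 × 10⁻⁴)(-9.3)+(7.5 × 10⁻⁴)(-2.49) = 1.8 × 10⁻⁴ → stable
The 102–202 m interval has Δρ < 0: lighter water underlies denser water.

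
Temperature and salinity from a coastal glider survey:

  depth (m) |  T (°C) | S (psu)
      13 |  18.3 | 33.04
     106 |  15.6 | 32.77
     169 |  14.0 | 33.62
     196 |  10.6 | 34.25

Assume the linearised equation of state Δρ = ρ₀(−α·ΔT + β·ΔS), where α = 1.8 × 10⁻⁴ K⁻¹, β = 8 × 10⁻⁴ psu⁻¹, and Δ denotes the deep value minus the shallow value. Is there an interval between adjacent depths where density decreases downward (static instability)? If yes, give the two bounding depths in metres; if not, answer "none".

Evaluate Δρ/ρ₀ = −αΔT + βΔS across each adjacent pair:
  13–106 m: −αΔT+βΔS = −(1.8 × 10⁻⁴)(-2.7)+(8 × 10⁻⁴)(-0.27) = 2.7 × 10⁻⁴ → stable
  106–169 m: −αΔT+βΔS = −(1.8 × 10⁻⁴)(-1.6)+(8 × 10⁻⁴)(+0.85) = 9.7 × 10⁻⁴ → stable
  169–196 m: −αΔT+βΔS = −(1.8 × 10⁻⁴)(-3.4)+(8 × 10⁻⁴)(+0.63) = 1.1 × 10⁻³ → stable
Every interval has Δρ > 0: the column is stably stratified throughout.

none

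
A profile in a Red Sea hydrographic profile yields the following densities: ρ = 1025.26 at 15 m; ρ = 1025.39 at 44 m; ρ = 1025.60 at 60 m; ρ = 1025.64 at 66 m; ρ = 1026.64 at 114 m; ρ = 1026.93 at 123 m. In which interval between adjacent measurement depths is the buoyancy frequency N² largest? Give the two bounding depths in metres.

114–123 m

Compute the density gradient over each adjacent pair:
  15–44 m: Δρ/Δz = 0.13/29 = 4.5 × 10⁻³ kg m⁻⁴
  44–60 m: Δρ/Δz = 0.21/16 = 0.013 kg m⁻⁴
  60–66 m: Δρ/Δz = 0.04/6 = 6.7 × 10⁻³ kg m⁻⁴
  66–114 m: Δρ/Δz = 1.00/48 = 0.021 kg m⁻⁴
  114–123 m: Δρ/Δz = 0.29/9 = 0.032 kg m⁻⁴
The largest gradient is in the 114–123 m interval — the pycnocline.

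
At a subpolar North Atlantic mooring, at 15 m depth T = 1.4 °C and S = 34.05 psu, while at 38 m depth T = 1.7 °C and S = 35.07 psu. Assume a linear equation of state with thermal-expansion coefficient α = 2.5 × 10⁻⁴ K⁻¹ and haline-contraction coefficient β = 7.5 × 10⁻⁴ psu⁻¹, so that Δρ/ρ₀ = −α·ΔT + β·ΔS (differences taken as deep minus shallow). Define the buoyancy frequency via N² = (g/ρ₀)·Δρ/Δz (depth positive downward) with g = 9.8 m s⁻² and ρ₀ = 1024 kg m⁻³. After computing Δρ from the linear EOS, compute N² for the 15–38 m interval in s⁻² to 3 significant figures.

2.94 × 10⁻⁴ s⁻²

ΔT = +0.3 K, ΔS = +1.02 psu (deep − shallow).
Δρ/ρ₀ = −αΔT + βΔS = -7.50 × 10⁻⁵ + 7.65 × 10⁻⁴ = 6.90 × 10⁻⁴, so Δρ ≈ 0.7066 kg m⁻³.
N² = (g/ρ₀)·Δρ/Δz = g·(Δρ/ρ₀)/Δz = 9.8 × 6.90 × 10⁻⁴ / 23 = 2.9400 × 10⁻⁴ s⁻² ≈ 2.94 × 10⁻⁴ s⁻².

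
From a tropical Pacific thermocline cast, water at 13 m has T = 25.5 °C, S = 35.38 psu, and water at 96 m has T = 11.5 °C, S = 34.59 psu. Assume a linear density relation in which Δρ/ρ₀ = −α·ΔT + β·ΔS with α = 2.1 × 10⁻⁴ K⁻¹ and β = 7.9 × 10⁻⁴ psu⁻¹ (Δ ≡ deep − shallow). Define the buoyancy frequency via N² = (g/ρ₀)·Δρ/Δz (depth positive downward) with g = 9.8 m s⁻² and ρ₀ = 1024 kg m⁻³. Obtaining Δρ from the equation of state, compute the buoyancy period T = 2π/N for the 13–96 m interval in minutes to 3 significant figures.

6.33 min

ΔT = -14.0 K, ΔS = -0.79 psu (deep − shallow).
Δρ/ρ₀ = −αΔT + βΔS = 2.94 × 10⁻³ − 6.241 × 10⁻⁴ = 2.3159 × 10⁻³, so Δρ ≈ 2.371 kg m⁻³.
N² = (g/ρ₀)·Δρ/Δz = g·(Δρ/ρ₀)/Δz = 9.8 × 2.3159 × 10⁻³ / 83 = 2.7344 × 10⁻⁴ s⁻².
N = √(2.7344 × 10⁻⁴) = 0.016536 rad s⁻¹ → T = 2π/N = 379.97 s = 6.3328 min ≈ 6.33 min.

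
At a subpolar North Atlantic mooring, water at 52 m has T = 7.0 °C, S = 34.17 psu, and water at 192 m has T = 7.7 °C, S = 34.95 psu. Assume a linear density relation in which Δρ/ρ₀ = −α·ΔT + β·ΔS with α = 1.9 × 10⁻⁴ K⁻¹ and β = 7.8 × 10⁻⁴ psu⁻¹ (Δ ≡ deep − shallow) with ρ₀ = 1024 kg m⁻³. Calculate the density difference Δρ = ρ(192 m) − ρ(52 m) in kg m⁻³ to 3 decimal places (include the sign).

+0.487 kg m⁻³

ΔT = +0.7 K, ΔS = +0.78 psu (deep − shallow).
Δρ/ρ₀ = −(1.9 × 10⁻⁴)(+0.7) + (7.8 × 10⁻⁴)(+0.78) = 4.754 × 10⁻⁴.
Δρ = 1024 × (4.754 × 10⁻⁴) = +0.487 kg m⁻³.
Positive Δρ: denser below, stable.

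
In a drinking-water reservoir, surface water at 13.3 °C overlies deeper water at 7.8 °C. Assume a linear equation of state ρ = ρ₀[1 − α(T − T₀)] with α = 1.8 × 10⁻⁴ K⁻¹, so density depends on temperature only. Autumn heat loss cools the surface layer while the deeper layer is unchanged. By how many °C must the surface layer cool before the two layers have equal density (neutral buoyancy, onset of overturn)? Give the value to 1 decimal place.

5.5 °C

With temperature the only control, equal density requires T_surf′ = T_deep.
T_surf′ = 7.8 °C.
Cooling required: 13.3 − 7.8 = 5.5 °C.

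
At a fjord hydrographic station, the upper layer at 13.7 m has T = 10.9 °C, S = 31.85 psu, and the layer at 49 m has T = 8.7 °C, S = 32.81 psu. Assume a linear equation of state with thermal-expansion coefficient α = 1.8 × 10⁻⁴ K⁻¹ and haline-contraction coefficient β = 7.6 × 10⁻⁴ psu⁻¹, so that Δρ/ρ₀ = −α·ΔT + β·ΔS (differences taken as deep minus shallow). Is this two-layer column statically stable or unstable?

ΔT = 8.7 − 10.9 = -2.2 K and ΔS = 32.81 − 31.85 = +0.96 psu (deep − shallow).
−αΔT = 3.96 × 10⁻⁴; βΔS = 7.296 × 10⁻⁴; sum Δρ/ρ₀ = 1.1256 × 10⁻³.
Δρ/ρ₀ > 0, so Δρ > 0: deeper water is denser → statically stable.

stable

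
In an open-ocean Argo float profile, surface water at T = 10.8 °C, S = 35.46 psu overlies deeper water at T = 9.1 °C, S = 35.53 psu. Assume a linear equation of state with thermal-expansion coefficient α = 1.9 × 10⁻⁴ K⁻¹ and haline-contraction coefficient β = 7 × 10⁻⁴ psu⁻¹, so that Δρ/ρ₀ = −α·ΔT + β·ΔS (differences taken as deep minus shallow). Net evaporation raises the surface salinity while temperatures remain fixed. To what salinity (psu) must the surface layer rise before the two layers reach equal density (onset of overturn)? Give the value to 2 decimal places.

35.99 psu

Neutral buoyancy requires −α(T_deep − T_surf) + β(S_deep − S_surf′) = 0.
S_surf′ = S_deep − (α/β)·ΔT = 35.53 − (1.9 × 10⁻⁴/7 × 10⁻⁴)·(-1.7) = 35.9914 psu.
Increase required: 35.9914 − 35.46 = 0.5314 psu.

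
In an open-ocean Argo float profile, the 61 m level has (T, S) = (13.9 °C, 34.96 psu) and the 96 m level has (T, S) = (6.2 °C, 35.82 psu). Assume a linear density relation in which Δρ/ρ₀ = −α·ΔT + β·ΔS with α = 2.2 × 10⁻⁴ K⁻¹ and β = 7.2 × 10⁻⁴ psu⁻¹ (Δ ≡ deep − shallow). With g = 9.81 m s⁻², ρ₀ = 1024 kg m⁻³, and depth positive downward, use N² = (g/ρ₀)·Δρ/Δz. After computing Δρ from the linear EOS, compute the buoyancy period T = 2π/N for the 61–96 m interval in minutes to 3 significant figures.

ΔT = -7.7 K, ΔS = +0.86 psu (deep − shallow).
Δρ/ρ₀ = −αΔT + βΔS = 1.694 × 10⁻³ + 6.192 × 10⁻⁴ = 2.3132 × 10⁻³, so Δρ ≈ 2.369 kg m⁻³.
N² = (g/ρ₀)·Δρ/Δz = g·(Δρ/ρ₀)/Δz = 9.81 × 2.3132 × 10⁻³ / 35 = 6.4836 × 10⁻⁴ s⁻².
N = √(6.4836 × 10⁻⁴) = 0.025463 rad s⁻¹ → T = 2π/N = 246.76 s = 4.1127 min ≈ 4.11 min.

4.11 min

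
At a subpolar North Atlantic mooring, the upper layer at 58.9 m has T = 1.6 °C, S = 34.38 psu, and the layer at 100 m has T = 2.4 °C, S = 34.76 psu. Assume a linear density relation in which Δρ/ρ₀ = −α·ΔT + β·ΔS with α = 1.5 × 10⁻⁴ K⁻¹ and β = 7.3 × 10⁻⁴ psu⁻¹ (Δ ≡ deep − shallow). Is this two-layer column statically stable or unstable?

ΔT = 2.4 − 1.6 = +0.8 K and ΔS = 34.76 − 34.38 = +0.38 psu (deep − shallow).
−αΔT = -1.20 × 10⁻⁴; βΔS = 2.774 × 10⁻⁴; sum Δρ/ρ₀ = 1.574 × 10⁻⁴.
Δρ/ρ₀ > 0, so Δρ > 0: deeper water is denser → statically stable.

stable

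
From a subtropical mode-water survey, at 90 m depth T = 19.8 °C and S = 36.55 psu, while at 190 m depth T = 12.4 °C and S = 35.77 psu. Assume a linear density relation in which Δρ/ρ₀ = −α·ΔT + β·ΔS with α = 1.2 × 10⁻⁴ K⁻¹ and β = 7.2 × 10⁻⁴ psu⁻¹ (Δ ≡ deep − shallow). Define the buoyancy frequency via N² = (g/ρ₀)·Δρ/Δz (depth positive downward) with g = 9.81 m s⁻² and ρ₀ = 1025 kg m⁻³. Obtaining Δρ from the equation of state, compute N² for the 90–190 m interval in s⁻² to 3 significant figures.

ΔT = -7.4 K, ΔS = -0.78 psu (deep − shallow).
Δρ/ρ₀ = −αΔT + βΔS = 8.88 × 10⁻⁴ − 5.616 × 10⁻⁴ = 3.264 × 10⁻⁴, so Δρ ≈ 0.3346 kg m⁻³.
N² = (g/ρ₀)·Δρ/Δz = g·(Δρ/ρ₀)/Δz = 9.81 × 3.264 × 10⁻⁴ / 100 = 3.2020 × 10⁻⁵ s⁻² ≈ 3.20 × 10⁻⁵ s⁻².

3.20 × 10⁻⁵ s⁻²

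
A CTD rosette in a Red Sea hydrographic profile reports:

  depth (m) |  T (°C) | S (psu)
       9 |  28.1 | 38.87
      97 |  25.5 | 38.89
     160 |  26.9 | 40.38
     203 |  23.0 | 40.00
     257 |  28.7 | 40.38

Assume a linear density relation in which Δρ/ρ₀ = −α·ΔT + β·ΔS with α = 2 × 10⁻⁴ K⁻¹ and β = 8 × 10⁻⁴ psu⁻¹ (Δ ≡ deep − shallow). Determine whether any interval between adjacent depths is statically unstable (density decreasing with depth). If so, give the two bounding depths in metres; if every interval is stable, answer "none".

Evaluate Δρ/ρ₀ = −αΔT + βΔS across each adjacent pair:
  9–97 m: −αΔT+βΔS = −(2 × 10⁻⁴)(-2.6)+(8 × 10⁻⁴)(+0.02) = 5.4 × 10⁻⁴ → stable
  97–160 m: −αΔT+βΔS = −(2 × 10⁻⁴)(+1.4)+(8 × 10⁻⁴)(+1.49) = 9.1 × 10⁻⁴ → stable
  160–203 m: −αΔT+βΔS = −(2 × 10⁻⁴)(-3.9)+(8 × 10⁻⁴)(-0.38) = 4.8 × 10⁻⁴ → stable
  203–257 m: −αΔT+βΔS = −(2 × 10⁻⁴)(+5.7)+(8 × 10⁻⁴)(+0.38) = -8.4 × 10⁻⁴ → UNSTABLE
The 203–257 m interval has Δρ < 0: lighter water underlies denser water.

203–257 m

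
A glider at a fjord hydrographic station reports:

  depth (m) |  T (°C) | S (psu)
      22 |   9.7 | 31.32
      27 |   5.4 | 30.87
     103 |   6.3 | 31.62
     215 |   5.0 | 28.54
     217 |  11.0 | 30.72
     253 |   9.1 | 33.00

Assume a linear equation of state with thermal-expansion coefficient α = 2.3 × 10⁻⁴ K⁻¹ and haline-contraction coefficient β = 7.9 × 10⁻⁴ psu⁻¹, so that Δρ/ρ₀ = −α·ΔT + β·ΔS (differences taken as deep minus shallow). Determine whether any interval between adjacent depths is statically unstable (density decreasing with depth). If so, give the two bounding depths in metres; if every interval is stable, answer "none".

103–215 m

Evaluate Δρ/ρ₀ = −αΔT + βΔS across each adjacent pair:
  22–27 m: −αΔT+βΔS = −(2.3 × 10⁻⁴)(-4.3)+(7.9 × 10⁻⁴)(-0.45) = 6.3 × 10⁻⁴ → stable
  27–103 m: −αΔT+βΔS = −(2.3 × 10⁻⁴)(+0.9)+(7.9 × 10⁻⁴)(+0.75) = 3.9 × 10⁻⁴ → stable
  103–215 m: −αΔT+βΔS = −(2.3 × 10⁻⁴)(-1.3)+(7.9 × 10⁻⁴)(-3.08) = -2.1 × 10⁻³ → UNSTABLE
  215–217 m: −αΔT+βΔS = −(2.3 × 10⁻⁴)(+6.0)+(7.9 × 10⁻⁴)(+2.18) = 3.4 × 10⁻⁴ → stable
  217–253 m: −αΔT+βΔS = −(2.3 × 10⁻⁴)(-1.9)+(7.9 × 10⁻⁴)(+2.28) = 2.2 × 10⁻³ → stable
The 103–215 m interval has Δρ < 0: lighter water underlies denser water.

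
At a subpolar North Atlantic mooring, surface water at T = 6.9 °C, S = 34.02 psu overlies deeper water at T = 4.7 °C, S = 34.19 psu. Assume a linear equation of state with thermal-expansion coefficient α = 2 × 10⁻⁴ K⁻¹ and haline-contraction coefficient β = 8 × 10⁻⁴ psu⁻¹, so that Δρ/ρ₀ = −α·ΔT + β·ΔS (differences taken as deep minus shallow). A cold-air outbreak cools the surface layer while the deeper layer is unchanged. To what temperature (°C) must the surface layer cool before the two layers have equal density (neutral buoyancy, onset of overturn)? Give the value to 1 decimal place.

4.0 °C

Neutral buoyancy requires Δρ = 0, i.e. −α(T_deep − T_surf′) + β(S_deep − S_surf) = 0.
T_surf′ = T_deep − (β/α)·ΔS = 4.7 − (8 × 10⁻⁴/2 × 10⁻⁴)·(+0.17) = 4.020 °C.
Cooling required: 6.9 − (4.020) = 2.880 °C.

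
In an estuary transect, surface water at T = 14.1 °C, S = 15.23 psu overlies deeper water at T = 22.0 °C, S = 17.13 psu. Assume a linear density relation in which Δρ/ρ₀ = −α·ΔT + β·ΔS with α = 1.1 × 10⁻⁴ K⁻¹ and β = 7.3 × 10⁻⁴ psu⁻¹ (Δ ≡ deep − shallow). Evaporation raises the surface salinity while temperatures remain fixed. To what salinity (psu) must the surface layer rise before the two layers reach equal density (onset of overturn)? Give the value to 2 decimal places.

15.94 psu

Neutral buoyancy requires −α(T_deep − T_surf) + β(S_deep − S_surf′) = 0.
S_surf′ = S_deep − (α/β)·ΔT = 17.13 − (1.1 × 10⁻⁴/7.3 × 10⁻⁴)·(+7.9) = 15.9396 psu.
Increase required: 15.9396 − 15.23 = 0.7096 psu.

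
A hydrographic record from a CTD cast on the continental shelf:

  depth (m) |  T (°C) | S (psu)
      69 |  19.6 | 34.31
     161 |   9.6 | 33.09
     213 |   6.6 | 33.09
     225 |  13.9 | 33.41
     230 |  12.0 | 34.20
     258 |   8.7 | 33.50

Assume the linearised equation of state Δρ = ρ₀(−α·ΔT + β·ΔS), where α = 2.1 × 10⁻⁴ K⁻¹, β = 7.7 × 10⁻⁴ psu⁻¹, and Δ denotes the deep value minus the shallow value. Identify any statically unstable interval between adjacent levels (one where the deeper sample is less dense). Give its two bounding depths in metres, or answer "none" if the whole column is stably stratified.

213–225 m

Evaluate Δρ/ρ₀ = −αΔT + βΔS across each adjacent pair:
  69–161 m: −αΔT+βΔS = −(2.1 × 10⁻⁴)(-10.0)+(7.7 × 10⁻⁴)(-1.22) = 1.2 × 10⁻³ → stable
  161–213 m: −αΔT+βΔS = −(2.1 × 10⁻⁴)(-3.0)+(7.7 × 10⁻⁴)(+0.00) = 6.3 × 10⁻⁴ → stable
  213–225 m: −αΔT+βΔS = −(2.1 × 10⁻⁴)(+7.3)+(7.7 × 10⁻⁴)(+0.32) = -1.3 × 10⁻³ → UNSTABLE
  225–230 m: −αΔT+βΔS = −(2.1 × 10⁻⁴)(-1.9)+(7.7 × 10⁻⁴)(+0.79) = 1.0 × 10⁻³ → stable
  230–258 m: −αΔT+βΔS = −(2.1 × 10⁻⁴)(-3.3)+(7.7 × 10⁻⁴)(-0.70) = 1.5 × 10⁻⁴ → stable
The 213–225 m interval has Δρ < 0: lighter water underlies denser water.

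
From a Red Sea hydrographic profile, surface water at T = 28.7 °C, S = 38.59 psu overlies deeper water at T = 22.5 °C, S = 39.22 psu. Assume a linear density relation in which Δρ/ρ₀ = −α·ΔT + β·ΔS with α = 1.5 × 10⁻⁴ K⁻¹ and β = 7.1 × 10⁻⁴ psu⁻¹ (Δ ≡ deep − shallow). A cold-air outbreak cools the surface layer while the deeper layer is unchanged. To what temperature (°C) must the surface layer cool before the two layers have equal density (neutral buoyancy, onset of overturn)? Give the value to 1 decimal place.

Neutral buoyancy requires Δρ = 0, i.e. −α(T_deep − T_surf′) + β(S_deep − S_surf) = 0.
T_surf′ = T_deep − (β/α)·ΔS = 22.5 − (7.1 × 10⁻⁴/1.5 × 10⁻⁴)·(+0.63) = 19.518 °C.
Cooling required: 28.7 − (19.518) = 9.182 °C.

19.5 °C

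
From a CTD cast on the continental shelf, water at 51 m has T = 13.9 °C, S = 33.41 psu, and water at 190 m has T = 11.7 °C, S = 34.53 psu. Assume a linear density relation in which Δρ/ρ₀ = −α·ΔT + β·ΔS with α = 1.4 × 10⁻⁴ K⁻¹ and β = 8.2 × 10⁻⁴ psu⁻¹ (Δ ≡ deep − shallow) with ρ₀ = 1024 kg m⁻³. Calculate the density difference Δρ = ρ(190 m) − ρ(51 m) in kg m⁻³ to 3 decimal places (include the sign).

+1.256 kg m⁻³

ΔT = -2.2 K, ΔS = +1.12 psu (deep − shallow).
Δρ/ρ₀ = −(1.4 × 10⁻⁴)(-2.2) + (8.2 × 10⁻⁴)(+1.12) = 1.2264 × 10⁻³.
Δρ = 1024 × (1.2264 × 10⁻³) = +1.256 kg m⁻³.
Positive Δρ: denser below, stable.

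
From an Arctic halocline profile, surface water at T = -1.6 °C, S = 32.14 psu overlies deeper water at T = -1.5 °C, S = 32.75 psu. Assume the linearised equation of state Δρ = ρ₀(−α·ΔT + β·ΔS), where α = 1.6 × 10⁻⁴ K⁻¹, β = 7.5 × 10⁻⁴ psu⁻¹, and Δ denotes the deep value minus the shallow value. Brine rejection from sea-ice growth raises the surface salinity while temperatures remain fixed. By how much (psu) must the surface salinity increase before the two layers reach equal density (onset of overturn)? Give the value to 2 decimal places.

0.59 psu

Neutral buoyancy requires −α(T_deep − T_surf) + β(S_deep − S_surf′) = 0.
S_surf′ = S_deep − (α/β)·ΔT = 32.75 − (1.6 × 10⁻⁴/7.5 × 10⁻⁴)·(+0.1) = 32.7287 psu.
Increase required: 32.7287 − 32.14 = 0.5887 psu.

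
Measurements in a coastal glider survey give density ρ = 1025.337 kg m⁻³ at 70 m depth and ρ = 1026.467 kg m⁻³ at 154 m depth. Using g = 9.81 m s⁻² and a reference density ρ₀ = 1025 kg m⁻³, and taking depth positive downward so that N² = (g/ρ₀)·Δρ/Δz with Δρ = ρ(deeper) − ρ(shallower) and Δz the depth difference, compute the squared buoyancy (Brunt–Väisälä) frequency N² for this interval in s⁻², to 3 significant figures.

Δρ = 1026.467 − 1025.337 = 1.130 kg m⁻³ over Δz = 154 − 70 = 84 m.
N² = (9.81/1025) × (1.130/84) = 1.2875 × 10⁻⁴ s⁻² ≈ 1.29 × 10⁻⁴ s⁻².
N² > 0, so the interval is statically stable.

1.29 × 10⁻⁴ s⁻²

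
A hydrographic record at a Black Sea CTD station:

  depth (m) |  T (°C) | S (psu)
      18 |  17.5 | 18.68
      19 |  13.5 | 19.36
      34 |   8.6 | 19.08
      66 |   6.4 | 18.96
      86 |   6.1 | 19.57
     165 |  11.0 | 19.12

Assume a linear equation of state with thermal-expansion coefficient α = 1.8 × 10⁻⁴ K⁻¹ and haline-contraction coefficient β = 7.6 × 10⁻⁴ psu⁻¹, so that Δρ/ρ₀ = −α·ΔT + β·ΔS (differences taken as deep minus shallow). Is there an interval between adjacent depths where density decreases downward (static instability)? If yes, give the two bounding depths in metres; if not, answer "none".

Evaluate Δρ/ρ₀ = −αΔT + βΔS across each adjacent pair:
  18–19 m: −αΔT+βΔS = −(1.8 × 10⁻⁴)(-4.0)+(7.6 × 10⁻⁴)(+0.68) = 1.2 × 10⁻³ → stable
  19–34 m: −αΔT+βΔS = −(1.8 × 10⁻⁴)(-4.9)+(7.6 × 10⁻⁴)(-0.28) = 6.7 × 10⁻⁴ → stable
  34–66 m: −αΔT+βΔS = −(1.8 × 10⁻⁴)(-2.2)+(7.6 × 10⁻⁴)(-0.12) = 3.0 × 10⁻⁴ → stable
  66–86 m: −αΔT+βΔS = −(1.8 × 10⁻⁴)(-0.3)+(7.6 × 10⁻⁴)(+0.61) = 5.2 × 10⁻⁴ → stable
  86–165 m: −αΔT+βΔS = −(1.8 × 10⁻⁴)(+4.9)+(7.6 × 10⁻⁴)(-0.45) = -1.2 × 10⁻³ → UNSTABLE
The 86–165 m interval has Δρ < 0: lighter water underlies denser water.

86–165 m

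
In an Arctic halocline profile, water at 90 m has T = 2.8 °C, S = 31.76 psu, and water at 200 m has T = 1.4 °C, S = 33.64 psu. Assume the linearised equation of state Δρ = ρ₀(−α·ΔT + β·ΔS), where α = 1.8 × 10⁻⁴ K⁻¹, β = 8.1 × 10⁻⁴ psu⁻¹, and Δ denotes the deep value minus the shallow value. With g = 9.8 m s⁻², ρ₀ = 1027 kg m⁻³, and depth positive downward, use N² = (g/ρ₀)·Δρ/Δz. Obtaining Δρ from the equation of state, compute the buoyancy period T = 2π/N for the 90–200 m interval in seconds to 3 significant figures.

ΔT = -1.4 K, ΔS = +1.88 psu (deep − shallow).
Δρ/ρ₀ = −αΔT + βΔS = 2.52 × 10⁻⁴ + 1.5228 × 10⁻³ = 1.7748 × 10⁻³, so Δρ ≈ 1.823 kg m⁻³.
N² = (g/ρ₀)·Δρ/Δz = g·(Δρ/ρ₀)/Δz = 9.8 × 1.7748 × 10⁻³ / 110 = 1.5812 × 10⁻⁴ s⁻².
N = √(1.5812 × 10⁻⁴) = 0.012575 rad s⁻¹ → T = 2π/N = 499.66 s ≈ 500 s.

500 s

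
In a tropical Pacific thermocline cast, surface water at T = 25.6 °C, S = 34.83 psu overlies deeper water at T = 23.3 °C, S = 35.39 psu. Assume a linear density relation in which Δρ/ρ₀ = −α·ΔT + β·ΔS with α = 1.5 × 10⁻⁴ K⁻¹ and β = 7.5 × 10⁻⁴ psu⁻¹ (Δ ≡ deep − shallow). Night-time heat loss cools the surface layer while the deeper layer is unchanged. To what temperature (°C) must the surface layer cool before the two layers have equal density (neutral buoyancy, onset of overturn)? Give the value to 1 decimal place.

20.5 °C

Neutral buoyancy requires Δρ = 0, i.e. −α(T_deep − T_surf′) + β(S_deep − S_surf) = 0.
T_surf′ = T_deep − (β/α)·ΔS = 23.3 − (7.5 × 10⁻⁴/1.5 × 10⁻⁴)·(+0.56) = 20.500 °C.
Cooling required: 25.6 − (20.500) = 5.100 °C.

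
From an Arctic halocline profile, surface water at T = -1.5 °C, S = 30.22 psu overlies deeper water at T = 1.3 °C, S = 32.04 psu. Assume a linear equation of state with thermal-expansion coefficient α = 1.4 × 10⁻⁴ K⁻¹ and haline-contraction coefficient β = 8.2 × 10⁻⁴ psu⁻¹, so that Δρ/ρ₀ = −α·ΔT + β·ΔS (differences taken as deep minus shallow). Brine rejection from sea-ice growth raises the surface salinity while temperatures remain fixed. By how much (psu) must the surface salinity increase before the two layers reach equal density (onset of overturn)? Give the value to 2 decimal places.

Neutral buoyancy requires −α(T_deep − T_surf) + β(S_deep − S_surf′) = 0.
S_surf′ = S_deep − (α/β)·ΔT = 32.04 − (1.4 × 10⁻⁴/8.2 × 10⁻⁴)·(+2.8) = 31.5620 psu.
Increase required: 31.5620 − 30.22 = 1.3420 psu.

1.34 psu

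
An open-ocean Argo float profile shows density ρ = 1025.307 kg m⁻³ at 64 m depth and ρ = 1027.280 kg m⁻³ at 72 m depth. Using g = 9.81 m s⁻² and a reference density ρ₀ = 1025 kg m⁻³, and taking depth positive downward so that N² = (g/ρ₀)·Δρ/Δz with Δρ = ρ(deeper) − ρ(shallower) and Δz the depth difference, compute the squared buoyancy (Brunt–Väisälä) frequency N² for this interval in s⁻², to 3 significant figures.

Δρ = 1027.280 − 1025.307 = 1.973 kg m⁻³ over Δz = 72 − 64 = 8 m.
N² = (9.81/1025) × (1.973/8) = 2.3604 × 10⁻³ s⁻² ≈ 2.36 × 10⁻³ s⁻².

2.36 × 10⁻³ s⁻²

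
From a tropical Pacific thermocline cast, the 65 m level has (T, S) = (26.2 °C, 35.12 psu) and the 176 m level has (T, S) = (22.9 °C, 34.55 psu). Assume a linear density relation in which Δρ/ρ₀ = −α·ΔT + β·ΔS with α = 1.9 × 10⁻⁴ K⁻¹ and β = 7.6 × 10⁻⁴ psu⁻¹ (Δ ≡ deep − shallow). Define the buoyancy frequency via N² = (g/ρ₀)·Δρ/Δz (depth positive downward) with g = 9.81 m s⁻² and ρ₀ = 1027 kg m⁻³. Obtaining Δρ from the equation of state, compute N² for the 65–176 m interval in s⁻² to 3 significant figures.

ΔT = -3.3 K, ΔS = -0.57 psu (deep − shallow).
Δρ/ρ₀ = −αΔT + βΔS = 6.27 × 10⁻⁴ − 4.332 × 10⁻⁴ = 1.938 × 10⁻⁴, so Δρ ≈ 0.1990 kg m⁻³.
N² = (g/ρ₀)·Δρ/Δz = g·(Δρ/ρ₀)/Δz = 9.81 × 1.938 × 10⁻⁴ / 111 = 1.7128 × 10⁻⁵ s⁻² ≈ 1.71 × 10⁻⁵ s⁻².

1.71 × 10⁻⁵ s⁻²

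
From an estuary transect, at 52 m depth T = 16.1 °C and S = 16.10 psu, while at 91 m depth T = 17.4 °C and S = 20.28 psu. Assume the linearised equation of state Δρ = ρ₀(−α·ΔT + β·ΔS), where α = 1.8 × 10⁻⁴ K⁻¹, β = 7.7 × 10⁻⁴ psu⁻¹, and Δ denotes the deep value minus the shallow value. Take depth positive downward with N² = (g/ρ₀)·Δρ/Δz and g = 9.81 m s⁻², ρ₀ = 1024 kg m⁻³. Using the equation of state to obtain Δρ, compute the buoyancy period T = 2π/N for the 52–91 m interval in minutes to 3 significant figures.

3.82 min

ΔT = +1.3 K, ΔS = +4.18 psu (deep − shallow).
Δρ/ρ₀ = −αΔT + βΔS = -2.34 × 10⁻⁴ + 3.2186 × 10⁻³ = 2.9846 × 10⁻³, so Δρ ≈ 3.056 kg m⁻³.
N² = (g/ρ₀)·Δρ/Δz = g·(Δρ/ρ₀)/Δz = 9.81 × 2.9846 × 10⁻³ / 39 = 7.5074 × 10⁻⁴ s⁻².
N = √(7.5074 × 10⁻⁴) = 0.027400 rad s⁻¹ → T = 2π/N = 229.31 s = 3.8218 min ≈ 3.82 min.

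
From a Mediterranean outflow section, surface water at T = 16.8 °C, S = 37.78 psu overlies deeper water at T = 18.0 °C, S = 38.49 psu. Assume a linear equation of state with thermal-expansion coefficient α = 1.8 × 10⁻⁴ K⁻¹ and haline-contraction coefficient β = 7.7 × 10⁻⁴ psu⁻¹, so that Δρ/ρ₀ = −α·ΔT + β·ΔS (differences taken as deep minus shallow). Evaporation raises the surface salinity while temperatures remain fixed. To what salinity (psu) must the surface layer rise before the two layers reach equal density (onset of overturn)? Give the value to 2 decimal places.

38.21 psu

Neutral buoyancy requires −α(T_deep − T_surf) + β(S_deep − S_surf′) = 0.
S_surf′ = S_deep − (α/β)·ΔT = 38.49 − (1.8 × 10⁻⁴/7.7 × 10⁻⁴)·(+1.2) = 38.2095 psu.
Increase required: 38.2095 − 37.78 = 0.4295 psu.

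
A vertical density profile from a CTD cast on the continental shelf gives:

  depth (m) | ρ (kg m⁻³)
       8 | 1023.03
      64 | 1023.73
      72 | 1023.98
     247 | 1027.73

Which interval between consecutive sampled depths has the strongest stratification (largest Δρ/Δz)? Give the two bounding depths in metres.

64–72 m

Compute the density gradient over each adjacent pair:
  8–64 m: Δρ/Δz = 0.70/56 = 0.012 kg m⁻⁴
  64–72 m: Δρ/Δz = 0.25/8 = 0.031 kg m⁻⁴
  72–247 m: Δρ/Δz = 3.75/175 = 0.021 kg m⁻⁴
The largest gradient is in the 64–72 m interval — the pycnocline.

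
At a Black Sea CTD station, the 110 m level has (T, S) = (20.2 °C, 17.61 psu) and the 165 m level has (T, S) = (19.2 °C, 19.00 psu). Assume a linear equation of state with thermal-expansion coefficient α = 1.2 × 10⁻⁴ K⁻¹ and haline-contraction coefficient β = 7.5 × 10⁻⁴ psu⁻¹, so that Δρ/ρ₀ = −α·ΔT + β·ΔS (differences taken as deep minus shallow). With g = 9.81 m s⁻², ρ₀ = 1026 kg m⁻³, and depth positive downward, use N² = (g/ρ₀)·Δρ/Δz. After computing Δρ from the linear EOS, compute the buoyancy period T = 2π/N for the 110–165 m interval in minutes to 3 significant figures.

ΔT = -1.0 K, ΔS = +1.39 psu (deep − shallow).
Δρ/ρ₀ = −αΔT + βΔS = 1.20 × 10⁻⁴ + 1.0425 × 10⁻³ = 1.1625 × 10⁻³, so Δρ ≈ 1.193 kg m⁻³.
N² = (g/ρ₀)·Δρ/Δz = g·(Δρ/ρ₀)/Δz = 9.81 × 1.1625 × 10⁻³ / 55 = 2.0735 × 10⁻⁴ s⁻².
N = √(2.0735 × 10⁻⁴) = 0.014400 rad s⁻¹ → T = 2π/N = 436.33 s = 7.2722 min ≈ 7.27 min.

7.27 min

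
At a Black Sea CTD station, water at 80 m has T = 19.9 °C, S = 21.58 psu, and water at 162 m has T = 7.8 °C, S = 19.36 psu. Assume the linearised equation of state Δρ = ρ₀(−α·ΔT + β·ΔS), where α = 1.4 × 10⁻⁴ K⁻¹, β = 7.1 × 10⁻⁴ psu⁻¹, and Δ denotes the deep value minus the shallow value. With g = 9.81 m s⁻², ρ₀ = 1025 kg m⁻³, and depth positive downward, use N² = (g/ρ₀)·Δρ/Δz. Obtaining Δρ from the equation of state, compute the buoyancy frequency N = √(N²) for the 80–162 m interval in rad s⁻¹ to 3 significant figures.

3.75 × 10⁻³ rad s⁻¹

ΔT = -12.1 K, ΔS = -2.22 psu (deep − shallow).
Δρ/ρ₀ = −αΔT + βΔS = 1.694 × 10⁻³ − 1.5762 × 10⁻³ = 1.178 × 10⁻⁴, so Δρ ≈ 0.1207 kg m⁻³.
N² = (g/ρ₀)·Δρ/Δz = g·(Δρ/ρ₀)/Δz = 9.81 × 1.178 × 10⁻⁴ / 82 = 1.4093 × 10⁻⁵ s⁻².
N = √(1.4093 × 10⁻⁵) = 3.7541 × 10⁻³ rad s⁻¹ ≈ 3.75 × 10⁻³ rad s⁻¹.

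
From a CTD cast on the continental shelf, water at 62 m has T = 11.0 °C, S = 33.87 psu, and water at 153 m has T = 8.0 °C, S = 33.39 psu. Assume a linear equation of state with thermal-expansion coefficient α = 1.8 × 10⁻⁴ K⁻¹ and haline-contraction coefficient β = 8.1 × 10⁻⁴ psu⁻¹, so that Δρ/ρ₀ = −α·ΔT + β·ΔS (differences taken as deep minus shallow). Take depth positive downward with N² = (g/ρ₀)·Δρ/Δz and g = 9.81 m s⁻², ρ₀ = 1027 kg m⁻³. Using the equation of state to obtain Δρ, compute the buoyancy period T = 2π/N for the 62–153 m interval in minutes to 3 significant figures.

ΔT = -3.0 K, ΔS = -0.48 psu (deep − shallow).
Δρ/ρ₀ = −αΔT + βΔS = 5.40 × 10⁻⁴ − 3.888 × 10⁻⁴ = 1.512 × 10⁻⁴, so Δρ ≈ 0.1553 kg m⁻³.
N² = (g/ρ₀)·Δρ/Δz = g·(Δρ/ρ₀)/Δz = 9.81 × 1.512 × 10⁻⁴ / 91 = 1.6300 × 10⁻⁵ s⁻².
N = √(1.6300 × 10⁻⁵) = 4.0373 × 10⁻³ rad s⁻¹ → T = 2π/N = 1.5563 × 10³ s = 25.938 min ≈ 25.9 min.

25.9 min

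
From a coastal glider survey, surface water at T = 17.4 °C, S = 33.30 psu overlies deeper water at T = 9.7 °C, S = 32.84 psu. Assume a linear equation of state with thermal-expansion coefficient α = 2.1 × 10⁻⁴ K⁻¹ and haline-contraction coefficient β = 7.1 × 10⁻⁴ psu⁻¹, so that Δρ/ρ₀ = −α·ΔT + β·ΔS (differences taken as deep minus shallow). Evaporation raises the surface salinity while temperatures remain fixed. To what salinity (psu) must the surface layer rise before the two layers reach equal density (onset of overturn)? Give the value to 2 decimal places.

Neutral buoyancy requires −α(T_deep − T_surf) + β(S_deep − S_surf′) = 0.
S_surf′ = S_deep − (α/β)·ΔT = 32.84 − (2.1 × 10⁻⁴/7.1 × 10⁻⁴)·(-7.7) = 35.1175 psu.
Increase required: 35.1175 − 33.30 = 1.8175 psu.

35.12 psu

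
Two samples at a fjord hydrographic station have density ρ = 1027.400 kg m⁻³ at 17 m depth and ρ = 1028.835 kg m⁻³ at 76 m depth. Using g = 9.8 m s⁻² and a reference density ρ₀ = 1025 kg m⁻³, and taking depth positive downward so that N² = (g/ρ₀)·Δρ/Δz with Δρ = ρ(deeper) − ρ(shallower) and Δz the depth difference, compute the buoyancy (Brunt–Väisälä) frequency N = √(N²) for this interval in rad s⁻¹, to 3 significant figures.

Δρ = 1028.835 − 1027.400 = 1.435 kg m⁻³ over Δz = 76 − 17 = 59 m.
N² = (9.8/1025) × (1.435/59) = 2.3254 × 10⁻⁴ s⁻².
N = √(2.3254 × 10⁻⁴) = 0.015249 rad s⁻¹ ≈ 0.0152 rad s⁻¹.

0.0152 rad s⁻¹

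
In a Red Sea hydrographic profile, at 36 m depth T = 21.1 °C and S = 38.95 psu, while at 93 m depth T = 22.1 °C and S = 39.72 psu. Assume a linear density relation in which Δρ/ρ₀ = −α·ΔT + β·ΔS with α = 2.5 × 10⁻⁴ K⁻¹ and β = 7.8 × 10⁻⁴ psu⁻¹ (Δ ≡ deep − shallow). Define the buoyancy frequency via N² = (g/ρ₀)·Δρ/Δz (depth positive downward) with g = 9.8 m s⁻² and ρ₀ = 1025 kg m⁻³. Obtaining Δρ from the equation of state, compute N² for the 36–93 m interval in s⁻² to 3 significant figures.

ΔT = +1.0 K, ΔS = +0.77 psu (deep − shallow).
Δρ/ρ₀ = −αΔT + βΔS = -2.50 × 10⁻⁴ + 6.006 × 10⁻⁴ = 3.506 × 10⁻⁴, so Δρ ≈ 0.3594 kg m⁻³.
N² = (g/ρ₀)·Δρ/Δz = g·(Δρ/ρ₀)/Δz = 9.8 × 3.506 × 10⁻⁴ / 57 = 6.0279 × 10⁻⁵ s⁻² ≈ 6.03 × 10⁻⁵ s⁻².

6.03 × 10⁻⁵ s⁻²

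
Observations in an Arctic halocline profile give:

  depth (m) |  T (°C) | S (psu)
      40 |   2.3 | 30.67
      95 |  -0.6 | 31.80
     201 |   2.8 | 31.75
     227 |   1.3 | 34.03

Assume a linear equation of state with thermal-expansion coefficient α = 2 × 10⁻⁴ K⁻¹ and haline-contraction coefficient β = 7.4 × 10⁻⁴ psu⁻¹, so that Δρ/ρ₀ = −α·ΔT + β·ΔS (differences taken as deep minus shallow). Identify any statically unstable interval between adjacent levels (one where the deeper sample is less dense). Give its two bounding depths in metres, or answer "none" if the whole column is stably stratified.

Evaluate Δρ/ρ₀ = −αΔT + βΔS across each adjacent pair:
  40–95 m: −αΔT+βΔS = −(2 × 10⁻⁴)(-2.9)+(7.4 × 10⁻⁴)(+1.13) = 1.4 × 10⁻³ → stable
  95–201 m: −αΔT+βΔS = −(2 × 10⁻⁴)(+3.4)+(7.4 × 10⁻⁴)(-0.05) = -7.2 × 10⁻⁴ → UNSTABLE
  201–227 m: −αΔT+βΔS = −(2 × 10⁻⁴)(-1.5)+(7.4 × 10⁻⁴)(+2.28) = 2.0 × 10⁻³ → stable
The 95–201 m interval has Δρ < 0: lighter water underlies denser water.

95–201 m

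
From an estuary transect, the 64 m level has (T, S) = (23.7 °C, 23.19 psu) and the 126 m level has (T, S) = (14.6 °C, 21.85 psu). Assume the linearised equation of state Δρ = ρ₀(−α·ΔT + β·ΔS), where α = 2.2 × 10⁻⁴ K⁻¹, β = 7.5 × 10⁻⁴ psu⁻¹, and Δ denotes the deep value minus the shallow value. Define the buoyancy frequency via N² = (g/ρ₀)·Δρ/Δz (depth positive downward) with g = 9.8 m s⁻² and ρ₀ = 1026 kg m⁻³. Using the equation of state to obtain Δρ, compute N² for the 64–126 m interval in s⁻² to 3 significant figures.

1.58 × 10⁻⁴ s⁻²

ΔT = -9.1 K, ΔS = -1.34 psu (deep − shallow).
Δρ/ρ₀ = −αΔT + βΔS = 2.002 × 10⁻³ − 1.005 × 10⁻³ = 9.97 × 10⁻⁴, so Δρ ≈ 1.023 kg m⁻³.
N² = (g/ρ₀)·Δρ/Δz = g·(Δρ/ρ₀)/Δz = 9.8 × 9.97 × 10⁻⁴ / 62 = 1.5759 × 10⁻⁴ s⁻² ≈ 1.58 × 10⁻⁴ s⁻².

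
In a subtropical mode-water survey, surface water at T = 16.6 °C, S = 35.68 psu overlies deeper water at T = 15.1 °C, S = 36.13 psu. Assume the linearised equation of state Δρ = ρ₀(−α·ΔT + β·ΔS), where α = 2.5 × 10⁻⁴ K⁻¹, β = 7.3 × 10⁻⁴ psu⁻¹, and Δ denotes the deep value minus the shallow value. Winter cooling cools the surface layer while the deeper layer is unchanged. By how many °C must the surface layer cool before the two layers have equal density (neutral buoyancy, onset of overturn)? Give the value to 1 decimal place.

Neutral buoyancy requires Δρ = 0, i.e. −α(T_deep − T_surf′) + β(S_deep − S_surf) = 0.
T_surf′ = T_deep − (β/α)·ΔS = 15.1 − (7.3 × 10⁻⁴/2.5 × 10⁻⁴)·(+0.45) = 13.786 °C.
Cooling required: 16.6 − (13.786) = 2.814 °C.

2.8 °C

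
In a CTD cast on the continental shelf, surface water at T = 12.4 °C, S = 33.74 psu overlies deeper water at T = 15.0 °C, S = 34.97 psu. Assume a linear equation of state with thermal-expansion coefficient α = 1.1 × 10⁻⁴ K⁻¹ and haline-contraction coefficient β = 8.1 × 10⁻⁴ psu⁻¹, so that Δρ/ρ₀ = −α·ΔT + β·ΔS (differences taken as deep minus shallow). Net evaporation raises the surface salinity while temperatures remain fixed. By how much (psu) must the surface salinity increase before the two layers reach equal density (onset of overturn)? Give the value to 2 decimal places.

0.88 psu

Neutral buoyancy requires −α(T_deep − T_surf) + β(S_deep − S_surf′) = 0.
S_surf′ = S_deep − (α/β)·ΔT = 34.97 − (1.1 × 10⁻⁴/8.1 × 10⁻⁴)·(+2.6) = 34.6169 psu.
Increase required: 34.6169 − 33.74 = 0.8769 psu.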